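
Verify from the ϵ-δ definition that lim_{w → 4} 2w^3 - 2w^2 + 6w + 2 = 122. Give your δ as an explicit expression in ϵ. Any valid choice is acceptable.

Fix ϵ > 0. We want δ > 0 such that 0 < |w − 4| < δ implies |(2w^3 - 2w^2 + 6w + 2) − 122| < ϵ.
(2w^3 - 2w^2 + 6w + 2) − 122 = 2w^3 - 2w^2 + 6w - 120 = (w − 4)(2w^2 + 6w + 30).
So |(2w^3 - 2w^2 + 6w + 2) − 122| = |w − 4|·|2w^2 + 6w + 30|.
Assume first that |w − 4| < 1, so |w| < 5. Then |2w^2 + 6w + 30| ≤ 2·5^2 + 6·5 + 30 = 110.
Hence |(2w^3 - 2w^2 + 6w + 2) − 122| ≤ 110|w − 4| < ϵ provided |w − 4| < ϵ/110.
Take δ = min(1, ϵ/110). Then 0 < |w − 4| < δ gives both |w − 4| < 1 and |w − 4| < ϵ/110, so |(2w^3 - 2w^2 + 6w + 2) − 122| < ϵ.

δ = min(1, ϵ/110)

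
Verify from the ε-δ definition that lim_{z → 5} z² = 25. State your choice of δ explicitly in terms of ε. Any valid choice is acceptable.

Let ε > 0. We seek δ > 0 with 0 < |z − 5| < δ ⇒ |z² − 25| < ε.
Factor: z² − 25 = (z − 5)(z + 5), so |z² − 25| = |z − 5|·|z + 5|.
Restrict δ ≤ 1. Then |z − 5| < 1 gives |z| < 6, so by the triangle inequality |z + 5| ≤ 6 + 5 = 11.
Hence |z² − 25| ≤ 11|z − 5|, which is < ε once |z − 5| < ε/11.
Take δ = min(1, ε/11). If 0 < |z − 5| < δ then both bounds hold and |z² − 25| ≤ 11|z − 5| < 11·(ε/11) = ε.

δ = min(1, ε/11)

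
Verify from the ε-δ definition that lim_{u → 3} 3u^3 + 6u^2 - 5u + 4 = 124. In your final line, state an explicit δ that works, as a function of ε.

δ = min(1, ε/148)

Let ε > 0. We want δ > 0 such that 0 < |u − 3| < δ implies |(3u^3 + 6u^2 - 5u + 4) − 124| < ε.
(3u^3 + 6u^2 - 5u + 4) − 124 = 3u^3 + 6u^2 - 5u - 120 = (u − 3)(3u^2 + 15u + 40).
So |(3u^3 + 6u^2 - 5u + 4) − 124| = |u − 3|·|3u^2 + 15u + 40|.
Require δ ≤ 1. Then |u − 3| < 1 gives |u| < 4, and by the triangle inequality |3u^2 + 15u + 40| ≤ 3·4^2 + 15·4 + 40 = 148.
Hence |(3u^3 + 6u^2 - 5u + 4) − 124| ≤ 148|u − 3| < ε provided |u − 3| < ε/148.
Take δ = min(1, ε/148). Then 0 < |u − 3| < δ gives both |u − 3| < 1 and |u − 3| < ε/148, so |(3u^3 + 6u^2 - 5u + 4) − 124| < ε.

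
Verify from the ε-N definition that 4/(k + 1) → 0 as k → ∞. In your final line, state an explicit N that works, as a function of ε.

Let ε > 0 be given. For k ≥ 1, |4/(k + 1) − 0| = 4/(k + 1) ≤ 4/k.
We need 4/k < ε, i.e. k > 4/ε.
Take N = 4/ε. If k > N then |4/(k + 1)| ≤ 4/k < ε.

N = 4/ε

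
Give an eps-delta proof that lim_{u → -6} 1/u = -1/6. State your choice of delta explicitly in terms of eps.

delta = min(3, 18eps)

Let eps > 0. We seek delta > 0 such that 0 < |u + 6| < delta implies |1/u + 1/6| < eps.
|1/u + 1/6| = |-6 − u|/(6·|u|) = |u + 6|/(6|u|).
Restrict delta ≤ 3. Then |u + 6| < 3 gives |u| > 3, so 6|u| > 18.
Then |1/u + 1/6| < |u + 6|/18, which is < eps when |u + 6| < 18eps.
Take delta = min(3, 18eps). Then 0 < |u + 6| < delta gives both |u + 6| < 3 and |u + 6| < 18eps, so |1/u + 1/6| < eps.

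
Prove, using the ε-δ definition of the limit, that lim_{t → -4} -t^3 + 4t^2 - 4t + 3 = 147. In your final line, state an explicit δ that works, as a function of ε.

Fix ε > 0. We want δ > 0 such that 0 < |t + 4| < δ implies |(-t^3 + 4t^2 - 4t + 3) − 147| < ε.
(-t^3 + 4t^2 - 4t + 3) − 147 = -t^3 + 4t^2 - 4t - 144 = (t + 4)(-t^2 + 8t - 36).
So |(-t^3 + 4t^2 - 4t + 3) − 147| = |t + 4|·|-t^2 + 8t - 36|.
Require δ ≤ 2. Then |t + 4| < 2 gives |t| < 6, and by the triangle inequality |-t^2 + 8t - 36| ≤ 6^2 + 8·6 + 36 = 120.
Hence |(-t^3 + 4t^2 - 4t + 3) − 147| ≤ 120|t + 4| < ε provided |t + 4| < ε/120.
Choosing δ = min(2, ε/120) ensures both conditions, hence |(-t^3 + 4t^2 - 4t + 3) − 147| < ε.

δ = min(2, ε/120)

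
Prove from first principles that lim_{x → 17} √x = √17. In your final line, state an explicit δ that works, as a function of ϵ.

Suppose ϵ > 0. We want δ > 0 such that 0 < |x − 17| < δ implies |√x − √17| < ϵ.
Rationalise: √x − √17 = (x − 17)/(√x + √17), so |√x − √17| = |x − 17|/(√x + √17).
Restrict δ ≤ 17 so that |x − 17| < 17 forces x > 0, and then √x + √17 > √17.
Hence |√x − √17| < |x − 17|/√17, which is < ϵ once |x − 17| < √17·ϵ.
Take δ = min(17, √17·ϵ). If 0 < |x − 17| < δ then x > 0 and |√x − √17| < |x − 17|/√17 < ϵ.

δ = min(17, √17·ϵ)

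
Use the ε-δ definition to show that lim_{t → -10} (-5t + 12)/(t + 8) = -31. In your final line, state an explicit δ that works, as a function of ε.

δ = min(1, (1/26)ε)

Let ε > 0. We want δ > 0 with 0 < |t + 10| < δ ⇒ |(-5t + 12)/(t + 8) + 31| < ε.
Combining over a common denominator, (-5t + 12)/(t + 8) + 31 = [(-5t + 12)·(-2) − 62·(t + 8)] / [(-2)·(t + 8)] = -52(t + 10) / ((-2)(t + 8)).
So |(-5t + 12)/(t + 8) + 31| = 52|t + 10| / (2·|t + 8|).
Restrict δ ≤ 1. Then |t + 10| < 1 gives |t + 8| = |(t + 10) + (-2)| ≥ 2 − 1 = 1.
Hence |(-5t + 12)/(t + 8) + 31| < 52|t + 10|/(2·1) = 26|t + 10|, which is < ε once |t + 10| < (1/26)ε.
Take δ = min(1, (1/26)ε). Then 0 < |t + 10| < δ forces both bounds, so |(-5t + 12)/(t + 8) + 31| < ε.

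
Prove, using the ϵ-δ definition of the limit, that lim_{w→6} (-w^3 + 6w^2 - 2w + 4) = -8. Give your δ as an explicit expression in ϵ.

δ = min(2, ϵ/66)

Suppose ϵ > 0. We want δ > 0 such that 0 < |w − 6| < δ implies |(-w^3 + 6w^2 - 2w + 4) + 8| < ϵ.
(-w^3 + 6w^2 - 2w + 4) + 8 = -w^3 + 6w^2 - 2w + 12 = (w − 6)(-w^2 - 2).
So |(-w^3 + 6w^2 - 2w + 4) + 8| = |w − 6|·|-w^2 - 2|.
Require δ ≤ 2. Then |w − 6| < 2 gives |w| < 8, and by the triangle inequality |-w^2 - 2| ≤ 8^2 + 2 = 66.
Hence |(-w^3 + 6w^2 - 2w + 4) + 8| ≤ 66|w − 6| < ϵ provided |w − 6| < ϵ/66.
Choosing δ = min(2, ϵ/66) ensures both conditions, hence |(-w^3 + 6w^2 - 2w + 4) + 8| < ϵ.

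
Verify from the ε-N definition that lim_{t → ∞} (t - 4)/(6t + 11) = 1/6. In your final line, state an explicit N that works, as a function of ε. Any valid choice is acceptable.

N = (35/36)/ε

Suppose ε > 0. We seek N > 0 such that t > N implies |(t - 4)/(6t + 11) − (1/6)| < ε.
(t - 4)/(6t + 11) − (1/6) = (6(t - 4) − (6t + 11)) / (6(6t + 11)) = -35/(6(6t + 11)).
For t > 0 we have 6t + 11 > 6t, so |(t - 4)/(6t + 11) − (1/6)| = 35/(6(6t + 11)) < 35/(6·6t) = (35/36)/t.
Thus |(t - 4)/(6t + 11) − (1/6)| < ε whenever t > (35/36)/ε.
Take N = (35/36)/ε. If t > N then |(t - 4)/(6t + 11) − (1/6)| < (35/36)/t < ε.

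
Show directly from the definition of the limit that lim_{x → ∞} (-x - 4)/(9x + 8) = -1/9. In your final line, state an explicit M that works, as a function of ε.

M = (28/81)/ε

Let ε > 0. We seek M > 0 such that x > M implies |(-x - 4)/(9x + 8) + 1/9| < ε.
(-x - 4)/(9x + 8) + 1/9 = (9(-x - 4) − (-1)(9x + 8)) / (9(9x + 8)) = -28/(9(9x + 8)).
For x > 0 we have 9x + 8 > 9x, so |(-x - 4)/(9x + 8) + 1/9| = 28/(9(9x + 8)) < 28/(9·9x) = (28/81)/x.
Thus |(-x - 4)/(9x + 8) + 1/9| < ε whenever x > (28/81)/ε.
Take M = (28/81)/ε. If x > M then |(-x - 4)/(9x + 8) + 1/9| < (28/81)/x < ε.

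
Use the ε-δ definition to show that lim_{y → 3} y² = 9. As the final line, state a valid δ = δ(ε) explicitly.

Let ε > 0 be given. We seek δ > 0 with 0 < |y − 3| < δ ⇒ |y² − 9| < ε.
Factor: y² − 9 = (y − 3)(y + 3), so |y² − 9| = |y − 3|·|y + 3|.
Restrict δ ≤ 1. Then |y − 3| < 1 gives |y| < 4, so by the triangle inequality |y + 3| ≤ 4 + 3 = 7.
Hence |y² − 9| ≤ 7|y − 3|, which is < ε once |y − 3| < ε/7.
Take δ = min(1, ε/7). If 0 < |y − 3| < δ then both bounds hold and |y² − 9| ≤ 7|y − 3| < 7·(ε/7) = ε.

δ = min(1, ε/7)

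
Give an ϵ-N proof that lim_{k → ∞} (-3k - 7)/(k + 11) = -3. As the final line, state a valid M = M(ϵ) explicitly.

Let ϵ > 0 be given. For k ≥ 1, |(-3k - 7)/(k + 11) + 3| = |26|/((k + 11)) = 26/((k + 11)).
Since k + 11 ≥ k for k ≥ 1, this is ≤ 26/(k) = 26/k.
So |(-3k - 7)/(k + 11) + 3| < ϵ whenever k > 26/ϵ.
Take M = 26/ϵ. If k > M then |(-3k - 7)/(k + 11) + 3| ≤ 26/k < ϵ.

M = 26/ϵ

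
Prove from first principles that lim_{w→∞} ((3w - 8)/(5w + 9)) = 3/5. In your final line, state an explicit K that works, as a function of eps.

K = (67/25)/eps

Fix eps > 0. We seek K > 0 such that w > K implies |(3w - 8)/(5w + 9) − (3/5)| < eps.
(3w - 8)/(5w + 9) − (3/5) = (5(3w - 8) − 3(5w + 9)) / (5(5w + 9)) = -67/(5(5w + 9)).
For w > 0 we have 5w + 9 > 5w, so |(3w - 8)/(5w + 9) − (3/5)| = 67/(5(5w + 9)) < 67/(5·5w) = (67/25)/w.
Thus |(3w - 8)/(5w + 9) − (3/5)| < eps whenever w > (67/25)/eps.
Take K = (67/25)/eps. If w > K then |(3w - 8)/(5w + 9) − (3/5)| < (67/25)/w < eps.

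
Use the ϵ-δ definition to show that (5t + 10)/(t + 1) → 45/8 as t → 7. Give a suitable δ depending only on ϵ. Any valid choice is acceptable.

δ = min(4, (32/5)ϵ)

Fix ϵ > 0. We want δ > 0 with 0 < |t − 7| < δ ⇒ |(5t + 10)/(t + 1) − (45/8)| < ϵ.
Combining over a common denominator, (5t + 10)/(t + 1) − (45/8) = [(5t + 10)·8 − 45·(t + 1)] / [8·(t + 1)] = -5(t − 7) / (8(t + 1)).
So |(5t + 10)/(t + 1) − (45/8)| = 5|t − 7| / (8·|t + 1|).
Require δ ≤ 4, so |t + 1| ≥ |8| − |t − 7| > 8 − 4 = 4.
Hence |(5t + 10)/(t + 1) − (45/8)| < 5|t − 7|/(8·4) = (5/32)|t − 7|, which is < ϵ once |t − 7| < (32/5)ϵ.
Take δ = min(4, (32/5)ϵ). Then 0 < |t − 7| < δ forces both bounds, so |(5t + 10)/(t + 1) − (45/8)| < ϵ.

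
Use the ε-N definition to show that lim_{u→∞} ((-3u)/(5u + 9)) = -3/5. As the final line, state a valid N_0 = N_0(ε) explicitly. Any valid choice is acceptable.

Let ε > 0 be given. We seek N_0 > 0 such that u > N_0 implies |(-3u)/(5u + 9) + 3/5| < ε.
(-3u)/(5u + 9) + 3/5 = (5(-3u) − (-3)(5u + 9)) / (5(5u + 9)) = 27/(5(5u + 9)).
For u > 0 we have 5u + 9 > 5u, so |(-3u)/(5u + 9) + 3/5| = 27/(5(5u + 9)) < 27/(5·5u) = (27/25)/u.
Thus |(-3u)/(5u + 9) + 3/5| < ε whenever u > (27/25)/ε.
Take N_0 = (27/25)/ε. If u > N_0 then |(-3u)/(5u + 9) + 3/5| < (27/25)/u < ε.

N_0 = (27/25)/ε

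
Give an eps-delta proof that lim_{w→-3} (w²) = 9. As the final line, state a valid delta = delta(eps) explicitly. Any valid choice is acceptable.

delta = min(1, eps/7)

Let eps > 0. We seek delta > 0 with 0 < |w + 3| < delta ⇒ |w² − 9| < eps.
Factor: w² − 9 = (w + 3)(w - 3), so |w² − 9| = |w + 3|·|w - 3|.
Restrict delta ≤ 1. Then |w + 3| < 1 gives |w| < 4, so by the triangle inequality |w - 3| ≤ 4 + 3 = 7.
Hence |w² − 9| ≤ 7|w + 3|, which is < eps once |w + 3| < eps/7.
Take delta = min(1, eps/7). If 0 < |w + 3| < delta then both bounds hold and |w² − 9| ≤ 7|w + 3| < 7·(eps/7) = eps.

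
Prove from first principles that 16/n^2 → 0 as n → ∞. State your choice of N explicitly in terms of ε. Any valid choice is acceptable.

N = (16/ε)^{1/2}

Let ε > 0 be given. For n ≥ 1, |16/n^2 − 0| = 16/n^2.
16/n^2 < ε ⇔ n^2 > 16/ε ⇔ n > (16/ε)^{1/2}.
Take N = (16/ε)^{1/2}. Then n > N implies 16/n^2 < ε.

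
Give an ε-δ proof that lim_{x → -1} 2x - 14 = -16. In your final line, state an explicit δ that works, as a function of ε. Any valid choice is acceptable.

δ = ε/2

Let ε > 0. We need δ > 0 so that 0 < |x + 1| < δ implies |(2x - 14) + 16| < ε.
Since (2x - 14) + 16 = 2(x + 1), we have |(2x - 14) + 16| = 2|x + 1|.
So 2|x + 1| < ε exactly when |x + 1| < ε/2.
Choosing δ = ε/2 gives |(2x - 14) + 16| = 2|x + 1| < ε whenever |x + 1| < δ.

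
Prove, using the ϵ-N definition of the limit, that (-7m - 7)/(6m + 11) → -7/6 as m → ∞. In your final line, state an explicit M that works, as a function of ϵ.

M = (35/36)/ϵ

Let ϵ > 0 be given. For m ≥ 1, |(-7m - 7)/(6m + 11) + 7/6| = |35|/(6(6m + 11)) = 35/(6(6m + 11)).
Since 6m + 11 ≥ 6m for m ≥ 1, this is ≤ 35/(6·6m) = (35/36)/m.
So |(-7m - 7)/(6m + 11) + 7/6| < ϵ whenever m > (35/36)/ϵ.
Take M = (35/36)/ϵ. If m > M then |(-7m - 7)/(6m + 11) + 7/6| ≤ (35/36)/m < ϵ.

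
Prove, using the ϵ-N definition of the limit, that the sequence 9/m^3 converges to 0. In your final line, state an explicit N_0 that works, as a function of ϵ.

Let ϵ > 0. For m ≥ 1, |9/m^3 − 0| = 9/m^3.
9/m^3 < ϵ ⇔ m^3 > 9/ϵ ⇔ m > (9/ϵ)^{1/3}.
Take N_0 = (9/ϵ)^{1/3}. Then m > N_0 implies 9/m^3 < ϵ.

N_0 = (9/ϵ)^{1/3}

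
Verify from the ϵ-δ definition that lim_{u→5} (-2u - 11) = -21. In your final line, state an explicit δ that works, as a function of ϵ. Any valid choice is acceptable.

δ = ϵ/2

Suppose ϵ > 0. We need δ > 0 so that 0 < |u − 5| < δ implies |(-2u - 11) + 21| < ϵ.
Since (-2u - 11) + 21 = -2(u − 5), we have |(-2u - 11) + 21| = 2|u − 5|.
So 2|u − 5| < ϵ exactly when |u − 5| < ϵ/2.
Choosing δ = ϵ/2 gives |(-2u - 11) + 21| = 2|u − 5| < ϵ whenever |u − 5| < δ.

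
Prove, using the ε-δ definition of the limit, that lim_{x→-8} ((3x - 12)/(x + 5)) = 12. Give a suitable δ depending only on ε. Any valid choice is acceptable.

δ = min(3/2, (1/6)ε)

Fix ε > 0. We want δ > 0 with 0 < |x + 8| < δ ⇒ |(3x - 12)/(x + 5) − 12| < ε.
Combining over a common denominator, (3x - 12)/(x + 5) − 12 = [(3x - 12)·(-3) − (-36)·(x + 5)] / [(-3)·(x + 5)] = 27(x + 8) / ((-3)(x + 5)).
So |(3x - 12)/(x + 5) − 12| = 27|x + 8| / (3·|x + 5|).
Restrict δ ≤ 3/2. Then |x + 8| < 3/2 gives |x + 5| = |(x + 8) + (-3)| ≥ 3 − 3/2 = 3/2.
Hence |(3x - 12)/(x + 5) − 12| < 27|x + 8|/(3·(3/2)) = 6|x + 8|, which is < ε once |x + 8| < (1/6)ε.
Take δ = min(3/2, (1/6)ε). Then 0 < |x + 8| < δ forces both bounds, so |(3x - 12)/(x + 5) − 12| < ε.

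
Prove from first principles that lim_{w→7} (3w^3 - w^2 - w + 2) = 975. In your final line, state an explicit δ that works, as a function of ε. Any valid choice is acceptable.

δ = min(1, ε/491)

Let ε > 0. We want δ > 0 such that 0 < |w − 7| < δ implies |(3w^3 - w^2 - w + 2) − 975| < ε.
(3w^3 - w^2 - w + 2) − 975 = 3w^3 - w^2 - w - 973 = (w − 7)(3w^2 + 20w + 139).
So |(3w^3 - w^2 - w + 2) − 975| = |w − 7|·|3w^2 + 20w + 139|.
Require δ ≤ 1. Then |w − 7| < 1 gives |w| < 8, and by the triangle inequality |3w^2 + 20w + 139| ≤ 3·8^2 + 20·8 + 139 = 491.
Hence |(3w^3 - w^2 - w + 2) − 975| ≤ 491|w − 7| < ε provided |w − 7| < ε/491.
Choosing δ = min(1, ε/491) ensures both conditions, hence |(3w^3 - w^2 - w + 2) − 975| < ε.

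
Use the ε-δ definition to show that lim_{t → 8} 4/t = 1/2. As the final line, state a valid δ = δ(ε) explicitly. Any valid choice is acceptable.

Fix ε > 0. We seek δ > 0 such that 0 < |t − 8| < δ implies |4/t − (1/2)| < ε.
|4/t − (1/2)| = 4·|8 − t|/(8·|t|) = 4|t − 8|/(8|t|).
Restrict δ ≤ 4. Then |t − 8| < 4 gives |t| > 4, so 8|t| > 32.
Then |4/t − (1/2)| < 4|t − 8|/32, which is < ε when |t − 8| < 8ε.
Take δ = min(4, 8ε). Then 0 < |t − 8| < δ gives both |t − 8| < 4 and |t − 8| < 8ε, so |4/t − (1/2)| < ε.

δ = min(4, 8ε)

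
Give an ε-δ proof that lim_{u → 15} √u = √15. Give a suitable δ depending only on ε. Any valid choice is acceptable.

δ = min(15, √15·ε)

Fix ε > 0. We want δ > 0 such that 0 < |u − 15| < δ implies |√u − √15| < ε.
Multiplying by the conjugate, |√u − √15| = |u − 15|/(√u + √15).
Restrict δ ≤ 15 so that |u − 15| < 15 forces u > 0, and then √u + √15 > √15.
Hence |√u − √15| < |u − 15|/√15, which is < ε once |u − 15| < √15·ε.
Take δ = min(15, √15·ε). If 0 < |u − 15| < δ then u > 0 and |√u − √15| < |u − 15|/√15 < ε.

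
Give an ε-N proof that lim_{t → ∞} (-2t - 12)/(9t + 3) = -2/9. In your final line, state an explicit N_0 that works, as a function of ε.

Let ε > 0. We seek N_0 > 0 such that t > N_0 implies |(-2t - 12)/(9t + 3) + 2/9| < ε.
(-2t - 12)/(9t + 3) + 2/9 = (9(-2t - 12) − (-2)(9t + 3)) / (9(9t + 3)) = -102/(9(9t + 3)).
For t > 0 we have 9t + 3 > 9t, so |(-2t - 12)/(9t + 3) + 2/9| = 102/(9(9t + 3)) < 102/(9·9t) = (34/27)/t.
Thus |(-2t - 12)/(9t + 3) + 2/9| < ε whenever t > (34/27)/ε.
Take N_0 = (34/27)/ε. If t > N_0 then |(-2t - 12)/(9t + 3) + 2/9| < (34/27)/t < ε.

N_0 = (34/27)/ε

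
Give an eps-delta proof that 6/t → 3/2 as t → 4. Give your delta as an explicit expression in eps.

delta = min(2, (4/3)eps)

Let eps > 0 be given. We seek delta > 0 such that 0 < |t − 4| < delta implies |6/t − (3/2)| < eps.
|6/t − (3/2)| = 6·|4 − t|/(4·|t|) = 6|t − 4|/(4|t|).
Restrict delta ≤ 2. Then |t − 4| < 2 gives |t| > 2, so 4|t| > 8.
Then |6/t − (3/2)| < 6|t − 4|/8, which is < eps when |t − 4| < (4/3)eps.
Take delta = min(2, (4/3)eps). Then 0 < |t − 4| < delta gives both |t − 4| < 2 and |t − 4| < (4/3)eps, so |6/t − (3/2)| < eps.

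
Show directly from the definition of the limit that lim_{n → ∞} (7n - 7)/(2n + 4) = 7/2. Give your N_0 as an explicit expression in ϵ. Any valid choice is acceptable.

N_0 = (21/2)/ϵ

Let ϵ > 0 be given. For n ≥ 1, |(7n - 7)/(2n + 4) − (7/2)| = |-42|/(2(2n + 4)) = 42/(2(2n + 4)).
Since 2n + 4 ≥ 2n for n ≥ 1, this is ≤ 42/(2·2n) = (21/2)/n.
So |(7n - 7)/(2n + 4) − (7/2)| < ϵ whenever n > (21/2)/ϵ.
Take N_0 = (21/2)/ϵ. If n > N_0 then |(7n - 7)/(2n + 4) − (7/2)| ≤ (21/2)/n < ϵ.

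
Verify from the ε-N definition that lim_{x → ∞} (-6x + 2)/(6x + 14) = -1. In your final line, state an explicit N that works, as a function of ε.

N = (8/3)/ε

Suppose ε > 0. We seek N > 0 such that x > N implies |(-6x + 2)/(6x + 14) + 1| < ε.
(-6x + 2)/(6x + 14) + 1 = (6(-6x + 2) − (-6)(6x + 14)) / (6(6x + 14)) = 96/(6(6x + 14)).
For x > 0 we have 6x + 14 > 6x, so |(-6x + 2)/(6x + 14) + 1| = 96/(6(6x + 14)) < 96/(6·6x) = (8/3)/x.
Thus |(-6x + 2)/(6x + 14) + 1| < ε whenever x > (8/3)/ε.
Take N = (8/3)/ε. If x > N then |(-6x + 2)/(6x + 14) + 1| < (8/3)/x < ε.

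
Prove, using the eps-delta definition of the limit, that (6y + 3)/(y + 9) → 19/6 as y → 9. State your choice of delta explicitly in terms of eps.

delta = min(9, (54/17)eps)

Let eps > 0 be given. We want delta > 0 with 0 < |y − 9| < delta ⇒ |(6y + 3)/(y + 9) − (19/6)| < eps.
Combining over a common denominator, (6y + 3)/(y + 9) − (19/6) = [(6y + 3)·18 − 57·(y + 9)] / [18·(y + 9)] = 51(y − 9) / (18(y + 9)).
So |(6y + 3)/(y + 9) − (19/6)| = 51|y − 9| / (18·|y + 9|).
Restrict delta ≤ 9. Then |y − 9| < 9 gives |y + 9| = |(y − 9) + 18| ≥ 18 − 9 = 9.
Hence |(6y + 3)/(y + 9) − (19/6)| < 51|y − 9|/(18·9) = (17/54)|y − 9|, which is < eps once |y − 9| < (54/17)eps.
Take delta = min(9, (54/17)eps). Then 0 < |y − 9| < delta forces both bounds, so |(6y + 3)/(y + 9) − (19/6)| < eps.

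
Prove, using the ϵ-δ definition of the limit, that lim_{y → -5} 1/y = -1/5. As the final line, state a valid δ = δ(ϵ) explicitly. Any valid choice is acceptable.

Suppose ϵ > 0. We seek δ > 0 such that 0 < |y + 5| < δ implies |1/y + 1/5| < ϵ.
|1/y + 1/5| = |-5 − y|/(5·|y|) = |y + 5|/(5|y|).
Restrict δ ≤ 5/2. Then |y + 5| < 5/2 gives |y| > 5/2, so 5|y| > 25/2.
Then |1/y + 1/5| < |y + 5|/(25/2), which is < ϵ when |y + 5| < (25/2)ϵ.
Take δ = min(5/2, (25/2)ϵ). Then 0 < |y + 5| < δ gives both |y + 5| < 5/2 and |y + 5| < (25/2)ϵ, so |1/y + 1/5| < ϵ.

δ = min(5/2, (25/2)ϵ)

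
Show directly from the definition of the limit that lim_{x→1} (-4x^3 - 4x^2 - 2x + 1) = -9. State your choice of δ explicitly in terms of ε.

δ = min(1, ε/42)

Fix ε > 0. We want δ > 0 such that 0 < |x − 1| < δ implies |(-4x^3 - 4x^2 - 2x + 1) + 9| < ε.
(-4x^3 - 4x^2 - 2x + 1) + 9 = -4x^3 - 4x^2 - 2x + 10 = (x − 1)(-4x^2 - 8x - 10).
So |(-4x^3 - 4x^2 - 2x + 1) + 9| = |x − 1|·|-4x^2 - 8x - 10|.
Require δ ≤ 1. Then |x − 1| < 1 gives |x| < 2, and by the triangle inequality |-4x^2 - 8x - 10| ≤ 4·2^2 + 8·2 + 10 = 42.
Hence |(-4x^3 - 4x^2 - 2x + 1) + 9| ≤ 42|x − 1| < ε provided |x − 1| < ε/42.
Take δ = min(1, ε/42). Then 0 < |x − 1| < δ gives both |x − 1| < 1 and |x − 1| < ε/42, so |(-4x^3 - 4x^2 - 2x + 1) + 9| < ε.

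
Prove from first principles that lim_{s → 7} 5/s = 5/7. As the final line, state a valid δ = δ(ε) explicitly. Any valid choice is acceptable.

Let ε > 0 be given. We seek δ > 0 such that 0 < |s − 7| < δ implies |5/s − (5/7)| < ε.
|5/s − (5/7)| = 5·|7 − s|/(7·|s|) = 5|s − 7|/(7|s|).
Require δ ≤ 7/2 so that |s| > 7 − 7/2 = 7/2, hence 7|s| > 49/2.
Then |5/s − (5/7)| < 5|s − 7|/(49/2), which is < ε when |s − 7| < (49/10)ε.
Take δ = min(7/2, (49/10)ε). Then 0 < |s − 7| < δ gives both |s − 7| < 7/2 and |s − 7| < (49/10)ε, so |5/s − (5/7)| < ε.

δ = min(7/2, (49/10)ε)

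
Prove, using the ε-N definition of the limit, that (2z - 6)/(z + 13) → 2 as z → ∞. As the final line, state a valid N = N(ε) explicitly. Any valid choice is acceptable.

Suppose ε > 0. We seek N > 0 such that z > N implies |(2z - 6)/(z + 13) − 2| < ε.
(2z - 6)/(z + 13) − 2 = ((2z - 6) − 2(z + 13)) / ((z + 13)) = -32/((z + 13)).
For z > 0 we have z + 13 > z, so |(2z - 6)/(z + 13) − 2| = 32/((z + 13)) < 32/(z) = 32/z.
Thus |(2z - 6)/(z + 13) − 2| < ε whenever z > 32/ε.
Take N = 32/ε. If z > N then |(2z - 6)/(z + 13) − 2| < 32/z < ε.

N = 32/ε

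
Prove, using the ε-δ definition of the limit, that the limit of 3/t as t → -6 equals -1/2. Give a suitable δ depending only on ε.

Let ε > 0 be given. We seek δ > 0 such that 0 < |t + 6| < δ implies |3/t + 1/2| < ε.
|3/t + 1/2| = 3·|-6 − t|/(6·|t|) = 3|t + 6|/(6|t|).
Require δ ≤ 3 so that |t| > 6 − 3 = 3, hence 6|t| > 18.
Then |3/t + 1/2| < 3|t + 6|/18, which is < ε when |t + 6| < 6ε.
Take δ = min(3, 6ε). Then 0 < |t + 6| < δ gives both |t + 6| < 3 and |t + 6| < 6ε, so |3/t + 1/2| < ε.

δ = min(3, 6ε)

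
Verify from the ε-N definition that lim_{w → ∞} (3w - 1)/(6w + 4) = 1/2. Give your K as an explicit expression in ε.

Suppose ε > 0. We seek K > 0 such that w > K implies |(3w - 1)/(6w + 4) − (1/2)| < ε.
(3w - 1)/(6w + 4) − (1/2) = (6(3w - 1) − 3(6w + 4)) / (6(6w + 4)) = -18/(6(6w + 4)).
For w > 0 we have 6w + 4 > 6w, so |(3w - 1)/(6w + 4) − (1/2)| = 18/(6(6w + 4)) < 18/(6·6w) = (1/2)/w.
Thus |(3w - 1)/(6w + 4) − (1/2)| < ε whenever w > (1/2)/ε.
Take K = (1/2)/ε. If w > K then |(3w - 1)/(6w + 4) − (1/2)| < (1/2)/w < ε.

K = (1/2)/ε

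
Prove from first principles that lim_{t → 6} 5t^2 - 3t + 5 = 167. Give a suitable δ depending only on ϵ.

Suppose ϵ > 0. We want δ > 0 such that 0 < |t − 6| < δ implies |(5t^2 - 3t + 5) − 167| < ϵ.
(5t^2 - 3t + 5) − 167 = 5t^2 - 3t - 162 = (t − 6)(5t + 27).
So |(5t^2 - 3t + 5) − 167| = |t − 6|·|5t + 27|.
Require δ ≤ 1. Then |t − 6| < 1 gives |t| < 7, and by the triangle inequality |5t + 27| ≤ 5·7 + 27 = 62.
Hence |(5t^2 - 3t + 5) − 167| ≤ 62|t − 6| < ϵ provided |t − 6| < ϵ/62.
Choosing δ = min(1, ϵ/62) ensures both conditions, hence |(5t^2 - 3t + 5) − 167| < ϵ.

δ = min(1, ϵ/62)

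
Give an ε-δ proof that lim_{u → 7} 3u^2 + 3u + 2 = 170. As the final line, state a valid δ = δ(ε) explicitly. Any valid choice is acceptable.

Let ε > 0. We want δ > 0 such that 0 < |u − 7| < δ implies |(3u^2 + 3u + 2) − 170| < ε.
(3u^2 + 3u + 2) − 170 = 3u^2 + 3u - 168 = (u − 7)(3u + 24).
So |(3u^2 + 3u + 2) − 170| = |u − 7|·|3u + 24|.
Assume first that |u − 7| < 2, so |u| < 9. Then |3u + 24| ≤ 3·9 + 24 = 51.
Hence |(3u^2 + 3u + 2) − 170| ≤ 51|u − 7| < ε provided |u − 7| < ε/51.
Take δ = min(2, ε/51). Then 0 < |u − 7| < δ gives both |u − 7| < 2 and |u − 7| < ε/51, so |(3u^2 + 3u + 2) − 170| < ε.

δ = min(2, ε/51)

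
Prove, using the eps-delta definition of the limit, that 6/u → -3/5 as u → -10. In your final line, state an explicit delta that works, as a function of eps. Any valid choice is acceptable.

Let eps > 0 be given. We seek delta > 0 such that 0 < |u + 10| < delta implies |6/u + 3/5| < eps.
|6/u + 3/5| = 6·|-10 − u|/(10·|u|) = 6|u + 10|/(10|u|).
Require delta ≤ 5 so that |u| > 10 − 5 = 5, hence 10|u| > 50.
Then |6/u + 3/5| < 6|u + 10|/50, which is < eps when |u + 10| < (25/3)eps.
Take delta = min(5, (25/3)eps). Then 0 < |u + 10| < delta gives both |u + 10| < 5 and |u + 10| < (25/3)eps, so |6/u + 3/5| < eps.

delta = min(5, (25/3)eps)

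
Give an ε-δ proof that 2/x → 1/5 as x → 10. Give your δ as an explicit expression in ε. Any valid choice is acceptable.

δ = min(5, 25ε)

Let ε > 0. We seek δ > 0 such that 0 < |x − 10| < δ implies |2/x − (1/5)| < ε.
|2/x − (1/5)| = 2·|10 − x|/(10·|x|) = 2|x − 10|/(10|x|).
Require δ ≤ 5 so that |x| > 10 − 5 = 5, hence 10|x| > 50.
Then |2/x − (1/5)| < 2|x − 10|/50, which is < ε when |x − 10| < 25ε.
Take δ = min(5, 25ε). Then 0 < |x − 10| < δ gives both |x − 10| < 5 and |x − 10| < 25ε, so |2/x − (1/5)| < ε.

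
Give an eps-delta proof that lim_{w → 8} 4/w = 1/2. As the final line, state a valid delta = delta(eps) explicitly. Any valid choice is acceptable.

Fix eps > 0. We seek delta > 0 such that 0 < |w − 8| < delta implies |4/w − (1/2)| < eps.
|4/w − (1/2)| = 4·|8 − w|/(8·|w|) = 4|w − 8|/(8|w|).
Require delta ≤ 4 so that |w| > 8 − 4 = 4, hence 8|w| > 32.
Then |4/w − (1/2)| < 4|w − 8|/32, which is < eps when |w − 8| < 8eps.
Take delta = min(4, 8eps). Then 0 < |w − 8| < delta gives both |w − 8| < 4 and |w − 8| < 8eps, so |4/w − (1/2)| < eps.

delta = min(4, 8eps)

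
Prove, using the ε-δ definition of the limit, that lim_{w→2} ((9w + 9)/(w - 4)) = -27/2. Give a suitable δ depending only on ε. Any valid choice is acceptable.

δ = min(1, (2/45)ε)

Suppose ε > 0. We want δ > 0 with 0 < |w − 2| < δ ⇒ |(9w + 9)/(w - 4) + 27/2| < ε.
Combining over a common denominator, (9w + 9)/(w - 4) + 27/2 = [(9w + 9)·(-2) − 27·(w - 4)] / [(-2)·(w - 4)] = -45(w − 2) / ((-2)(w - 4)).
So |(9w + 9)/(w - 4) + 27/2| = 45|w − 2| / (2·|w − 4|).
Restrict δ ≤ 1. Then |w − 2| < 1 gives |w − 4| = |(w − 2) + (-2)| ≥ 2 − 1 = 1.
Hence |(9w + 9)/(w - 4) + 27/2| < 45|w − 2|/(2·1) = (45/2)|w − 2|, which is < ε once |w − 2| < (2/45)ε.
Take δ = min(1, (2/45)ε). Then 0 < |w − 2| < δ forces both bounds, so |(9w + 9)/(w - 4) + 27/2| < ε.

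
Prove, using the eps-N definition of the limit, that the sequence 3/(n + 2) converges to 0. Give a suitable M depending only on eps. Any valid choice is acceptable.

Let eps > 0 be given. For n ≥ 1, |3/(n + 2) − 0| = 3/(n + 2) ≤ 3/n.
We need 3/n < eps, i.e. n > 3/eps.
Take M = 3/eps. If n > M then |3/(n + 2)| ≤ 3/n < eps.

M = 3/eps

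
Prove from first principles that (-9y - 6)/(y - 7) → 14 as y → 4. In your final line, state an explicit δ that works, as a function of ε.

δ = min(3/2, (3/46)ε)

Fix ε > 0. We want δ > 0 with 0 < |y − 4| < δ ⇒ |(-9y - 6)/(y - 7) − 14| < ε.
Combining over a common denominator, (-9y - 6)/(y - 7) − 14 = [(-9y - 6)·(-3) − (-42)·(y - 7)] / [(-3)·(y - 7)] = 69(y − 4) / ((-3)(y - 7)).
So |(-9y - 6)/(y - 7) − 14| = 69|y − 4| / (3·|y − 7|).
Require δ ≤ 3/2, so |y − 7| ≥ |-3| − |y − 4| > 3 − 3/2 = 3/2.
Hence |(-9y - 6)/(y - 7) − 14| < 69|y − 4|/(3·(3/2)) = (46/3)|y − 4|, which is < ε once |y − 4| < (3/46)ε.
Take δ = min(3/2, (3/46)ε). Then 0 < |y − 4| < δ forces both bounds, so |(-9y - 6)/(y - 7) − 14| < ε.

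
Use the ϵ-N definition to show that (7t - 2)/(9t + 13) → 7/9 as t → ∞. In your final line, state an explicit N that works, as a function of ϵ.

N = (109/81)/ϵ

Let ϵ > 0 be given. We seek N > 0 such that t > N implies |(7t - 2)/(9t + 13) − (7/9)| < ϵ.
(7t - 2)/(9t + 13) − (7/9) = (9(7t - 2) − 7(9t + 13)) / (9(9t + 13)) = -109/(9(9t + 13)).
For t > 0 we have 9t + 13 > 9t, so |(7t - 2)/(9t + 13) − (7/9)| = 109/(9(9t + 13)) < 109/(9·9t) = (109/81)/t.
Thus |(7t - 2)/(9t + 13) − (7/9)| < ϵ whenever t > (109/81)/ϵ.
Take N = (109/81)/ϵ. If t > N then |(7t - 2)/(9t + 13) − (7/9)| < (109/81)/t < ϵ.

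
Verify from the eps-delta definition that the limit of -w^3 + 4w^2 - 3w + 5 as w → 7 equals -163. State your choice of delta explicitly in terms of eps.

delta = min(2, eps/132)

Let eps > 0 be given. We want delta > 0 such that 0 < |w − 7| < delta implies |(-w^3 + 4w^2 - 3w + 5) + 163| < eps.
(-w^3 + 4w^2 - 3w + 5) + 163 = -w^3 + 4w^2 - 3w + 168 = (w − 7)(-w^2 - 3w - 24).
So |(-w^3 + 4w^2 - 3w + 5) + 163| = |w − 7|·|-w^2 - 3w - 24|.
Assume first that |w − 7| < 2, so |w| < 9. Then |-w^2 - 3w - 24| ≤ 9^2 + 3·9 + 24 = 132.
Hence |(-w^3 + 4w^2 - 3w + 5) + 163| ≤ 132|w − 7| < eps provided |w − 7| < eps/132.
Take delta = min(2, eps/132). Then 0 < |w − 7| < delta gives both |w − 7| < 2 and |w − 7| < eps/132, so |(-w^3 + 4w^2 - 3w + 5) + 163| < eps.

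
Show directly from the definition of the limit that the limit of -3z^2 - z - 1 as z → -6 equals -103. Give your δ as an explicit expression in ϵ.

δ = min(1, ϵ/38)

Fix ϵ > 0. We want δ > 0 such that 0 < |z + 6| < δ implies |(-3z^2 - z - 1) + 103| < ϵ.
(-3z^2 - z - 1) + 103 = -3z^2 - z + 102 = (z + 6)(-3z + 17).
So |(-3z^2 - z - 1) + 103| = |z + 6|·|-3z + 17|.
Require δ ≤ 1. Then |z + 6| < 1 gives |z| < 7, and by the triangle inequality |-3z + 17| ≤ 3·7 + 17 = 38.
Hence |(-3z^2 - z - 1) + 103| ≤ 38|z + 6| < ϵ provided |z + 6| < ϵ/38.
Take δ = min(1, ϵ/38). Then 0 < |z + 6| < δ gives both |z + 6| < 1 and |z + 6| < ϵ/38, so |(-3z^2 - z - 1) + 103| < ϵ.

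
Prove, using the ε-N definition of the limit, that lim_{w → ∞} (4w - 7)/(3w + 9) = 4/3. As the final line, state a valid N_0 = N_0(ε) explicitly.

Let ε > 0. We seek N_0 > 0 such that w > N_0 implies |(4w - 7)/(3w + 9) − (4/3)| < ε.
(4w - 7)/(3w + 9) − (4/3) = (3(4w - 7) − 4(3w + 9)) / (3(3w + 9)) = -57/(3(3w + 9)).
For w > 0 we have 3w + 9 > 3w, so |(4w - 7)/(3w + 9) − (4/3)| = 57/(3(3w + 9)) < 57/(3·3w) = (19/3)/w.
Thus |(4w - 7)/(3w + 9) − (4/3)| < ε whenever w > (19/3)/ε.
Take N_0 = (19/3)/ε. If w > N_0 then |(4w - 7)/(3w + 9) − (4/3)| < (19/3)/w < ε.

N_0 = (19/3)/ε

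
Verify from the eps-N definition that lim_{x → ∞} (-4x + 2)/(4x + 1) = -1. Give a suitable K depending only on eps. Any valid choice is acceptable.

K = (3/4)/eps

Suppose eps > 0. We seek K > 0 such that x > K implies |(-4x + 2)/(4x + 1) + 1| < eps.
(-4x + 2)/(4x + 1) + 1 = (4(-4x + 2) − (-4)(4x + 1)) / (4(4x + 1)) = 12/(4(4x + 1)).
For x > 0 we have 4x + 1 > 4x, so |(-4x + 2)/(4x + 1) + 1| = 12/(4(4x + 1)) < 12/(4·4x) = (3/4)/x.
Thus |(-4x + 2)/(4x + 1) + 1| < eps whenever x > (3/4)/eps.
Take K = (3/4)/eps. If x > K then |(-4x + 2)/(4x + 1) + 1| < (3/4)/x < eps.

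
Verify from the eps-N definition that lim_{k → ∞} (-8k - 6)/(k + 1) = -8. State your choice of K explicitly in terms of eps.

K = 2/eps

Let eps > 0 be given. For k ≥ 1, |(-8k - 6)/(k + 1) + 8| = |2|/((k + 1)) = 2/((k + 1)).
Since k + 1 ≥ k for k ≥ 1, this is ≤ 2/(k) = 2/k.
So |(-8k - 6)/(k + 1) + 8| < eps whenever k > 2/eps.
Take K = 2/eps. If k > K then |(-8k - 6)/(k + 1) + 8| ≤ 2/k < eps.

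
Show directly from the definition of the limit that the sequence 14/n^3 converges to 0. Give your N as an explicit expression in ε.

N = (14/ε)^{1/3}

Suppose ε > 0. For n ≥ 1, |14/n^3 − 0| = 14/n^3.
14/n^3 < ε ⇔ n^3 > 14/ε ⇔ n > (14/ε)^{1/3}.
Take N = (14/ε)^{1/3}. Then n > N implies 14/n^3 < ε.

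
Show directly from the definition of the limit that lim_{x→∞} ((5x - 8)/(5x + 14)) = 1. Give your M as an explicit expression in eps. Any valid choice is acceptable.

M = (22/5)/eps

Let eps > 0. We seek M > 0 such that x > M implies |(5x - 8)/(5x + 14) − 1| < eps.
(5x - 8)/(5x + 14) − 1 = (5(5x - 8) − 5(5x + 14)) / (5(5x + 14)) = -110/(5(5x + 14)).
For x > 0 we have 5x + 14 > 5x, so |(5x - 8)/(5x + 14) − 1| = 110/(5(5x + 14)) < 110/(5·5x) = (22/5)/x.
Thus |(5x - 8)/(5x + 14) − 1| < eps whenever x > (22/5)/eps.
Take M = (22/5)/eps. If x > M then |(5x - 8)/(5x + 14) − 1| < (22/5)/x < eps.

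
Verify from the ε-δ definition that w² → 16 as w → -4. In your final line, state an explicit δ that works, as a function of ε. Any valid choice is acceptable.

δ = min(2, ε/10)

Suppose ε > 0. We seek δ > 0 with 0 < |w + 4| < δ ⇒ |w² − 16| < ε.
Factor: w² − 16 = (w + 4)(w - 4), so |w² − 16| = |w + 4|·|w - 4|.
Impose δ ≤ 2 so that |w| < 6; then |w - 4| ≤ 10.
Hence |w² − 16| ≤ 10|w + 4|, which is < ε once |w + 4| < ε/10.
Take δ = min(2, ε/10). If 0 < |w + 4| < δ then both bounds hold and |w² − 16| ≤ 10|w + 4| < 10·(ε/10) = ε.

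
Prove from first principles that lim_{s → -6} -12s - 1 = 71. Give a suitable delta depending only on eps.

delta = eps/12

Fix eps > 0. We need delta > 0 so that 0 < |s + 6| < delta implies |(-12s - 1) − 71| < eps.
Since (-12s - 1) − 71 = -12(s + 6), we have |(-12s - 1) − 71| = 12|s + 6|.
Thus it suffices that |s + 6| < eps/12.
Choosing delta = eps/12 gives |(-12s - 1) − 71| = 12|s + 6| < eps whenever |s + 6| < delta.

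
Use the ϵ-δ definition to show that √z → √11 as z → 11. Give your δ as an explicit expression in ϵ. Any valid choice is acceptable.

δ = min(11, √11·ϵ)

Fix ϵ > 0. We want δ > 0 such that 0 < |z − 11| < δ implies |√z − √11| < ϵ.
Rationalise: √z − √11 = (z − 11)/(√z + √11), so |√z − √11| = |z − 11|/(√z + √11).
Restrict δ ≤ 11 so that |z − 11| < 11 forces z > 0, and then √z + √11 > √11.
Hence |√z − √11| < |z − 11|/√11, which is < ϵ once |z − 11| < √11·ϵ.
Take δ = min(11, √11·ϵ). If 0 < |z − 11| < δ then z > 0 and |√z − √11| < |z − 11|/√11 < ϵ.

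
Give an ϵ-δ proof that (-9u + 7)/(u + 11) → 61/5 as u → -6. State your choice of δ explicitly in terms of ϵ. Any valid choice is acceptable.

Let ϵ > 0 be given. We want δ > 0 with 0 < |u + 6| < δ ⇒ |(-9u + 7)/(u + 11) − (61/5)| < ϵ.
Combining over a common denominator, (-9u + 7)/(u + 11) − (61/5) = [(-9u + 7)·5 − 61·(u + 11)] / [5·(u + 11)] = -106(u + 6) / (5(u + 11)).
So |(-9u + 7)/(u + 11) − (61/5)| = 106|u + 6| / (5·|u + 11|).
Require δ ≤ 5/2, so |u + 11| ≥ |5| − |u + 6| > 5 − 5/2 = 5/2.
Hence |(-9u + 7)/(u + 11) − (61/5)| < 106|u + 6|/(5·(5/2)) = (212/25)|u + 6|, which is < ϵ once |u + 6| < (25/212)ϵ.
Take δ = min(5/2, (25/212)ϵ). Then 0 < |u + 6| < δ forces both bounds, so |(-9u + 7)/(u + 11) − (61/5)| < ϵ.

δ = min(5/2, (25/212)ϵ)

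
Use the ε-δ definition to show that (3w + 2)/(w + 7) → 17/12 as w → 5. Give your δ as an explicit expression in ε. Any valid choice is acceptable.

Fix ε > 0. We want δ > 0 with 0 < |w − 5| < δ ⇒ |(3w + 2)/(w + 7) − (17/12)| < ε.
Combining over a common denominator, (3w + 2)/(w + 7) − (17/12) = [(3w + 2)·12 − 17·(w + 7)] / [12·(w + 7)] = 19(w − 5) / (12(w + 7)).
So |(3w + 2)/(w + 7) − (17/12)| = 19|w − 5| / (12·|w + 7|).
Restrict δ ≤ 6. Then |w − 5| < 6 gives |w + 7| = |(w − 5) + 12| ≥ 12 − 6 = 6.
Hence |(3w + 2)/(w + 7) − (17/12)| < 19|w − 5|/(12·6) = (19/72)|w − 5|, which is < ε once |w − 5| < (72/19)ε.
Take δ = min(6, (72/19)ε). Then 0 < |w − 5| < δ forces both bounds, so |(3w + 2)/(w + 7) − (17/12)| < ε.

δ = min(6, (72/19)ε)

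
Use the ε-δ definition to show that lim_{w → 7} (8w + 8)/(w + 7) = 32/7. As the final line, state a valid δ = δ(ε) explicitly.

δ = min(7, (49/24)ε)

Let ε > 0 be given. We want δ > 0 with 0 < |w − 7| < δ ⇒ |(8w + 8)/(w + 7) − (32/7)| < ε.
Combining over a common denominator, (8w + 8)/(w + 7) − (32/7) = [(8w + 8)·14 − 64·(w + 7)] / [14·(w + 7)] = 48(w − 7) / (14(w + 7)).
So |(8w + 8)/(w + 7) − (32/7)| = 48|w − 7| / (14·|w + 7|).
Require δ ≤ 7, so |w + 7| ≥ |14| − |w − 7| > 14 − 7 = 7.
Hence |(8w + 8)/(w + 7) − (32/7)| < 48|w − 7|/(14·7) = (24/49)|w − 7|, which is < ε once |w − 7| < (49/24)ε.
Take δ = min(7, (49/24)ε). Then 0 < |w − 7| < δ forces both bounds, so |(8w + 8)/(w + 7) − (32/7)| < ε.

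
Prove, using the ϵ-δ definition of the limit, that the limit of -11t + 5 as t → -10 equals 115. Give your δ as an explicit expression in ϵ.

Fix ϵ > 0. We need δ > 0 so that 0 < |t + 10| < δ implies |(-11t + 5) − 115| < ϵ.
|(-11t + 5) − 115| = |-11t - 110| = 11|t + 10|.
So 11|t + 10| < ϵ exactly when |t + 10| < ϵ/11.
Take δ = ϵ/11. If 0 < |t + 10| < δ then |(-11t + 5) − 115| = 11|t + 10| < 11·(ϵ/11) = ϵ.

δ = ϵ/11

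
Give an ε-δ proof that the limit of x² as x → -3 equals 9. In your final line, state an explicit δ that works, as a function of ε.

δ = min(2, ε/8)

Fix ε > 0. We seek δ > 0 with 0 < |x + 3| < δ ⇒ |x² − 9| < ε.
Factor: x² − 9 = (x + 3)(x - 3), so |x² − 9| = |x + 3|·|x - 3|.
Impose δ ≤ 2 so that |x| < 5; then |x - 3| ≤ 8.
Hence |x² − 9| ≤ 8|x + 3|, which is < ε once |x + 3| < ε/8.
Take δ = min(2, ε/8). If 0 < |x + 3| < δ then both bounds hold and |x² − 9| ≤ 8|x + 3| < 8·(ε/8) = ε.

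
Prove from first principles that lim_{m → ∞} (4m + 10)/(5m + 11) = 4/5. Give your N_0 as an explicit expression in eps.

N_0 = (6/25)/eps

Suppose eps > 0. For m ≥ 1, |(4m + 10)/(5m + 11) − (4/5)| = |6|/(5(5m + 11)) = 6/(5(5m + 11)).
Since 5m + 11 ≥ 5m for m ≥ 1, this is ≤ 6/(5·5m) = (6/25)/m.
So |(4m + 10)/(5m + 11) − (4/5)| < eps whenever m > (6/25)/eps.
Take N_0 = (6/25)/eps. If m > N_0 then |(4m + 10)/(5m + 11) − (4/5)| ≤ (6/25)/m < eps.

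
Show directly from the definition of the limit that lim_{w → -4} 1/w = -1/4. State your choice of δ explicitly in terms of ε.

Suppose ε > 0. We seek δ > 0 such that 0 < |w + 4| < δ implies |1/w + 1/4| < ε.
|1/w + 1/4| = |-4 − w|/(4·|w|) = |w + 4|/(4|w|).
Require δ ≤ 2 so that |w| > 4 − 2 = 2, hence 4|w| > 8.
Then |1/w + 1/4| < |w + 4|/8, which is < ε when |w + 4| < 8ε.
Take δ = min(2, 8ε). Then 0 < |w + 4| < δ gives both |w + 4| < 2 and |w + 4| < 8ε, so |1/w + 1/4| < ε.

δ = min(2, 8ε)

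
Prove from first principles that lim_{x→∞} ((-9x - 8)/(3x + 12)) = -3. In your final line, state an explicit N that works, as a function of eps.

Let eps > 0 be given. We seek N > 0 such that x > N implies |(-9x - 8)/(3x + 12) + 3| < eps.
(-9x - 8)/(3x + 12) + 3 = (3(-9x - 8) − (-9)(3x + 12)) / (3(3x + 12)) = 84/(3(3x + 12)).
For x > 0 we have 3x + 12 > 3x, so |(-9x - 8)/(3x + 12) + 3| = 84/(3(3x + 12)) < 84/(3·3x) = (28/3)/x.
Thus |(-9x - 8)/(3x + 12) + 3| < eps whenever x > (28/3)/eps.
Take N = (28/3)/eps. If x > N then |(-9x - 8)/(3x + 12) + 3| < (28/3)/x < eps.

N = (28/3)/eps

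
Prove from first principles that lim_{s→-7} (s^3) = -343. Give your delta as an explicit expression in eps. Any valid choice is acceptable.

delta = min(1, eps/169)

Let eps > 0 be given. We seek delta > 0 with 0 < |s + 7| < delta ⇒ |s^3 + 343| < eps.
Factor: s^3 + 343 = (s + 7)(s^2 - 7s + 49), so |s^3 + 343| = |s + 7|·|s^2 - 7s + 49|.
Restrict delta ≤ 1. Then |s + 7| < 1 gives |s| < 8, so by the triangle inequality |s^2 - 7s + 49| ≤ 8^2 + 7·8 + 49 = 169.
Hence |s^3 + 343| ≤ 169|s + 7|, which is < eps once |s + 7| < eps/169.
Take delta = min(1, eps/169). If 0 < |s + 7| < delta then both bounds hold and |s^3 + 343| ≤ 169|s + 7| < 169·(eps/169) = eps.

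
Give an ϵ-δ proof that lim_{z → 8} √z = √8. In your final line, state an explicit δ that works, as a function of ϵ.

Fix ϵ > 0. We want δ > 0 such that 0 < |z − 8| < δ implies |√z − √8| < ϵ.
Rationalise: √z − √8 = (z − 8)/(√z + √8), so |√z − √8| = |z − 8|/(√z + √8).
Restrict δ ≤ 8 so that |z − 8| < 8 forces z > 0, and then √z + √8 > √8.
Hence |√z − √8| < |z − 8|/√8, which is < ϵ once |z − 8| < √8·ϵ.
Take δ = min(8, √8·ϵ). If 0 < |z − 8| < δ then z > 0 and |√z − √8| < |z − 8|/√8 < ϵ.

δ = min(8, √8·ϵ)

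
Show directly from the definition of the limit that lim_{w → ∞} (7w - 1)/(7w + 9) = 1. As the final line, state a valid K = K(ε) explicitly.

K = (10/7)/ε

Suppose ε > 0. We seek K > 0 such that w > K implies |(7w - 1)/(7w + 9) − 1| < ε.
(7w - 1)/(7w + 9) − 1 = (7(7w - 1) − 7(7w + 9)) / (7(7w + 9)) = -70/(7(7w + 9)).
For w > 0 we have 7w + 9 > 7w, so |(7w - 1)/(7w + 9) − 1| = 70/(7(7w + 9)) < 70/(7·7w) = (10/7)/w.
Thus |(7w - 1)/(7w + 9) − 1| < ε whenever w > (10/7)/ε.
Take K = (10/7)/ε. If w > K then |(7w - 1)/(7w + 9) − 1| < (10/7)/w < ε.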